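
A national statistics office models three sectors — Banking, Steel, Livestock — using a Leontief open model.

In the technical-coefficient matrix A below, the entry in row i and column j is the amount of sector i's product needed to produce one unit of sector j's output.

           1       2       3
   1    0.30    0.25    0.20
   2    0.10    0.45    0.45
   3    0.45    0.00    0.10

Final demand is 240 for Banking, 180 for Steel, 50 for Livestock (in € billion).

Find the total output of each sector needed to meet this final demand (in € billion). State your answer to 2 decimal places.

x_1 = 761.25, x_2 = 822.56, x_3 = 436.18

I − A =
  [   0.70    -0.25    -0.20]
  [  -0.10     0.55    -0.45]
  [  -0.45     0.00     0.90]
Cofactors of I−A, C_ij = (−1)^(i+j)·(minor ij) (rows/columns in the sector order above):
  C_11 = (0.55)(0.90) − (-0.45)(0.00) = 0.4950
  C_12 = −[(-0.10)(0.90) − (-0.45)(-0.45)] = 0.2925
  C_13 = (-0.10)(0.00) − (0.55)(-0.45) = 0.2475
  C_21 = −[(-0.25)(0.90) − (-0.20)(0.00)] = 0.2250
  C_22 = (0.70)(0.90) − (-0.20)(-0.45) = 0.5400
  C_23 = −[(0.70)(0.00) − (-0.25)(-0.45)] = 0.1125
  C_31 = (-0.25)(-0.45) − (-0.20)(0.55) = 0.2225
  C_32 = −[(0.70)(-0.45) − (-0.20)(-0.10)] = 0.3350
  C_33 = (0.70)(0.55) − (-0.25)(-0.10) = 0.3600
det(I−A) = Σ_j (I−A)_1j·C_1j = (0.70)(0.4950) + (-0.25)(0.2925) + (-0.20)(0.2475) = 0.223875
adj(I−A) = Cᵀ =
  [ 0.4950   0.2250   0.2225]
  [ 0.2925   0.5400   0.3350]
  [ 0.2475   0.1125   0.3600]
(I − A)⁻¹ = adj(I−A) / det(I−A) ≈
  [   2.2111     1.0050     0.9939]
  [   1.3065     2.4121     1.4964]
  [   1.1055     0.5025     1.6080]
x = (I − A)⁻¹ d = adj(I−A)·d / det(I−A), with det(I−A) = 0.223875:
  x_1 = (0.4950·240 + 0.2250·180 + 0.2225·50) / 0.223875 = 170.425 / 0.223875 ≈ 761.25
  x_2 = (0.2925·240 + 0.5400·180 + 0.3350·50) / 0.223875 = 184.15 / 0.223875 ≈ 822.56
  x_3 = (0.2475·240 + 0.1125·180 + 0.3600·50) / 0.223875 = 97.65 / 0.223875 ≈ 436.18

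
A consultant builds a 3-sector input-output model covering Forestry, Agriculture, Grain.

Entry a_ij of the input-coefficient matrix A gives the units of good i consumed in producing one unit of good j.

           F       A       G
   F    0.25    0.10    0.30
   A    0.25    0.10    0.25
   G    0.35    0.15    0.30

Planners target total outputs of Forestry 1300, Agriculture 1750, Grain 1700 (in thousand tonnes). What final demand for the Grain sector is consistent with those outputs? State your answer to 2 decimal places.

I − A =
  [   0.75    -0.10    -0.30]
  [  -0.25     0.90    -0.25]
  [  -0.35    -0.15     0.70]
d = (I − A) x:
  d_F = (+0.75)·1300 + (-0.10)·1750 + (-0.30)·1700 = 290.00
  d_A = (-0.25)·1300 + (+0.90)·1750 + (-0.25)·1700 = 825.00
  d_G = (-0.35)·1300 + (-0.15)·1750 + (+0.70)·1700 = 472.50

d_G = 472.50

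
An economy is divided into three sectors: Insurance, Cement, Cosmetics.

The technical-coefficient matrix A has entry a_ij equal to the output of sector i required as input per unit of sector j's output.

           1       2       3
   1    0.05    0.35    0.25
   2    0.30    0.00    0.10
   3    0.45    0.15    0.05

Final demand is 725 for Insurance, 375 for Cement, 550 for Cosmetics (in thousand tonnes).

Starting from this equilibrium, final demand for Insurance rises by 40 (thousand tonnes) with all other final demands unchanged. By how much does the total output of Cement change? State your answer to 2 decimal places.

I − A =
  [   0.95    -0.35    -0.25]
  [  -0.30     1.00    -0.10]
  [  -0.45    -0.15     0.95]
Cofactors of I−A, C_ij = (−1)^(i+j)·(minor ij) (rows/columns in the sector order above):
  C_11 = (1.00)(0.95) − (-0.10)(-0.15) = 0.9350
  C_12 = −[(-0.30)(0.95) − (-0.10)(-0.45)] = 0.3300
  C_13 = (-0.30)(-0.15) − (1.00)(-0.45) = 0.4950
  C_21 = −[(-0.35)(0.95) − (-0.25)(-0.15)] = 0.3700
  C_22 = (0.95)(0.95) − (-0.25)(-0.45) = 0.7900
  C_23 = −[(0.95)(-0.15) − (-0.35)(-0.45)] = 0.3000
  C_31 = (-0.35)(-0.10) − (-0.25)(1.00) = 0.2850
  C_32 = −[(0.95)(-0.10) − (-0.25)(-0.30)] = 0.1700
  C_33 = (0.95)(1.00) − (-0.35)(-0.30) = 0.8450
det(I−A) = Σ_j (I−A)_1j·C_1j = (0.95)(0.9350) + (-0.35)(0.3300) + (-0.25)(0.4950) = 0.6490
adj(I−A) = Cᵀ =
  [ 0.9350   0.3700   0.2850]
  [ 0.3300   0.7900   0.1700]
  [ 0.4950   0.3000   0.8450]
(I − A)⁻¹ = adj(I−A) / det(I−A) ≈
  [   1.4407     0.5701     0.4391]
  [   0.5085     1.2173     0.2619]
  [   0.7627     0.4622     1.3020]
Δx = (I − A)⁻¹ Δd with Δd having +40 in the Insurance component and 0 elsewhere.
So Δx_2 = L_21 · (+40), where L_21 = adj(I−A)_21 / det(I−A) = 0.3300 / 0.6490.
Δx_2 = 0.3300 × (+40) / 0.6490 = 13.20 / 0.6490 ≈ 20.34.

Δx_2 = 20.34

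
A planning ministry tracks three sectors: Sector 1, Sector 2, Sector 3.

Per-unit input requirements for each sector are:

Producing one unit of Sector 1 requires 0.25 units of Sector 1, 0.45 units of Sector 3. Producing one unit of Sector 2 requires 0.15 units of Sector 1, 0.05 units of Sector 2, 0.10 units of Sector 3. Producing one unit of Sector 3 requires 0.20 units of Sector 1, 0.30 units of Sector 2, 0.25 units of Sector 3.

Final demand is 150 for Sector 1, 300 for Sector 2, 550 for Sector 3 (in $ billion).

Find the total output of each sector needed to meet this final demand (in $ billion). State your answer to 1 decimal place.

x_1 = 668.2, x_2 = 703.6, x_3 = 1228.1

I − A =
  [   0.75    -0.15    -0.20]
  [   0.00     0.95    -0.30]
  [  -0.45    -0.10     0.75]
Cofactors of I−A, C_ij = (−1)^(i+j)·(minor ij) (rows/columns in the sector order above):
  C_11 = (0.95)(0.75) − (-0.30)(-0.10) = 0.6825
  C_12 = −[(0.00)(0.75) − (-0.30)(-0.45)] = 0.1350
  C_13 = (0.00)(-0.10) − (0.95)(-0.45) = 0.4275
  C_21 = −[(-0.15)(0.75) − (-0.20)(-0.10)] = 0.1325
  C_22 = (0.75)(0.75) − (-0.20)(-0.45) = 0.4725
  C_23 = −[(0.75)(-0.10) − (-0.15)(-0.45)] = 0.1425
  C_31 = (-0.15)(-0.30) − (-0.20)(0.95) = 0.2350
  C_32 = −[(0.75)(-0.30) − (-0.20)(0.00)] = 0.2250
  C_33 = (0.75)(0.95) − (-0.15)(0.00) = 0.7125
det(I−A) = Σ_j (I−A)_1j·C_1j = (0.75)(0.6825) + (-0.15)(0.1350) + (-0.20)(0.4275) = 0.406125
adj(I−A) = Cᵀ =
  [ 0.6825   0.1325   0.2350]
  [ 0.1350   0.4725   0.2250]
  [ 0.4275   0.1425   0.7125]
(I − A)⁻¹ = adj(I−A) / det(I−A) ≈
  [   1.6805     0.3263     0.5786]
  [   0.3324     1.1634     0.5540]
  [   1.0526     0.3509     1.7544]
x = (I − A)⁻¹ d = adj(I−A)·d / det(I−A), with det(I−A) = 0.406125:
  x_1 = (0.6825·150 + 0.1325·300 + 0.2350·550) / 0.406125 = 271.375 / 0.406125 ≈ 668.2
  x_2 = (0.1350·150 + 0.4725·300 + 0.2250·550) / 0.406125 = 285.75 / 0.406125 ≈ 703.6
  x_3 = (0.4275·150 + 0.1425·300 + 0.7125·550) / 0.406125 = 498.75 / 0.406125 ≈ 1228.1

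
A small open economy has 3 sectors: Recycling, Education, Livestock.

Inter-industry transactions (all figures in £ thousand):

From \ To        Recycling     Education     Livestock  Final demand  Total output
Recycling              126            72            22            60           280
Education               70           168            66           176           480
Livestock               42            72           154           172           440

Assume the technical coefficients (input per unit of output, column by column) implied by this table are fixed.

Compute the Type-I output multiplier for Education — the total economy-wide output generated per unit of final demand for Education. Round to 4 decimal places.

Technical coefficients a_ij = z_ij / X_j:
  a_RR = 126/280 = 0.45, a_ER = 70/280 = 0.25, a_LR = 42/280 = 0.15
  a_RE = 72/480 = 0.15, a_EE = 168/480 = 0.35, a_LE = 72/480 = 0.15
  a_RL = 22/440 = 0.05, a_EL = 66/440 = 0.15, a_LL = 154/440 = 0.35
I − A =
  [   0.55    -0.15    -0.05]
  [  -0.25     0.65    -0.15]
  [  -0.15    -0.15     0.65]
Cofactors of I−A, C_ij = (−1)^(i+j)·(minor ij) (rows/columns in the sector order above):
  C_11 = (0.65)(0.65) − (-0.15)(-0.15) = 0.4000
  C_12 = −[(-0.25)(0.65) − (-0.15)(-0.15)] = 0.1850
  C_13 = (-0.25)(-0.15) − (0.65)(-0.15) = 0.1350
  C_21 = −[(-0.15)(0.65) − (-0.05)(-0.15)] = 0.1050
  C_22 = (0.55)(0.65) − (-0.05)(-0.15) = 0.3500
  C_23 = −[(0.55)(-0.15) − (-0.15)(-0.15)] = 0.1050
  C_31 = (-0.15)(-0.15) − (-0.05)(0.65) = 0.0550
  C_32 = −[(0.55)(-0.15) − (-0.05)(-0.25)] = 0.0950
  C_33 = (0.55)(0.65) − (-0.15)(-0.25) = 0.3200
det(I−A) = Σ_j (I−A)_1j·C_1j = (0.55)(0.4000) + (-0.15)(0.1850) + (-0.05)(0.1350) = 0.1855
adj(I−A) = Cᵀ =
  [ 0.4000   0.1050   0.0550]
  [ 0.1850   0.3500   0.0950]
  [ 0.1350   0.1050   0.3200]
(I − A)⁻¹ = adj(I−A) / det(I−A) ≈
  [   2.15633     0.56604     0.29650]
  [   0.99730     1.88679     0.51213]
  [   0.72776     0.56604     1.72507]
The output multiplier for sector j is the column-j sum of the Leontief inverse (I − A)⁻¹ = adj(I−A) / det(I−A).
Column E of adj(I−A): (0.1050, 0.3500, 0.1050); det(I−A) = 0.1855.
m_E = (0.1050 + 0.3500 + 0.1050) / 0.1855 = 0.56 / 0.1855 ≈ 3.0189.

m_E = 3.0189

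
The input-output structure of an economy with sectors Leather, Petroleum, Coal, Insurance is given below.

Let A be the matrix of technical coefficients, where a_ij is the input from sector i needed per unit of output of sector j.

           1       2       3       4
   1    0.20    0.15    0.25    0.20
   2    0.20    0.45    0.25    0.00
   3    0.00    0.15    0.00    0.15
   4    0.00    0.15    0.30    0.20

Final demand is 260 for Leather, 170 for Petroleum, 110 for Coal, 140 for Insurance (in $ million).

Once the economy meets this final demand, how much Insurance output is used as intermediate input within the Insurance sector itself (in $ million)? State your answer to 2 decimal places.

I − A =
  [   0.80    -0.15    -0.25    -0.20]
  [  -0.20     0.55    -0.25     0.00]
  [   0.00    -0.15     1.00    -0.15]
  [   0.00    -0.15    -0.30     0.80]
Compute the cofactors C_ij = (−1)^(i+j)·(3×3 minor ij) of I−A; the adjugate is their transpose:
adj(I−A) = Cᵀ =
  [ 0.379625   0.187875   0.180500   0.128750]
  [ 0.151000   0.604000   0.212000   0.077500]
  [ 0.028500   0.114000   0.322000   0.067500]
  [ 0.039000   0.156000   0.160500   0.372500]
det(I−A) = Σ_j (I−A)_1j·C_1j = (0.80)(0.379625) + (-0.15)(0.151000) + (-0.25)(0.028500) + (-0.20)(0.039000) = 0.266125
(I − A)⁻¹ = adj(I−A) / det(I−A) ≈
  [   1.4265     0.7060     0.6783     0.4838]
  [   0.5674     2.2696     0.7966     0.2912]
  [   0.1071     0.4284     1.2100     0.2536]
  [   0.1465     0.5862     0.6031     1.3997]
First solve x = (I − A)⁻¹ d = adj(I−A)·d / det(I−A); in particular x_4 = (0.039000·260 + 0.156000·170 + 0.160500·110 + 0.372500·140) / 0.266125 = 106.465 / 0.266125 ≈ 400.0564.
Intermediate flow from 4 to 4: z_44 = a_44 · x_4 = 0.20 × 106.465 / 0.266125 = 21.293 / 0.266125 ≈ 80.01.

z_44 = 80.01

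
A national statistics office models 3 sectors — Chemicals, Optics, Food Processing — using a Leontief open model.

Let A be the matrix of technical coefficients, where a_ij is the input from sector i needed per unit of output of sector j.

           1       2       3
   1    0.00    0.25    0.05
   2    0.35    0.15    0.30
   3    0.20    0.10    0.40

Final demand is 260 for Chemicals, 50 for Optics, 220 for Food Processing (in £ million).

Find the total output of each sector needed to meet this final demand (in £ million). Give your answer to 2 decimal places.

I − A =
  [   1.00    -0.25    -0.05]
  [  -0.35     0.85    -0.30]
  [  -0.20    -0.10     0.60]
Cofactors of I−A, C_ij = (−1)^(i+j)·(minor ij) (rows/columns in the sector order above):
  C_11 = (0.85)(0.60) − (-0.30)(-0.10) = 0.4800
  C_12 = −[(-0.35)(0.60) − (-0.30)(-0.20)] = 0.2700
  C_13 = (-0.35)(-0.10) − (0.85)(-0.20) = 0.2050
  C_21 = −[(-0.25)(0.60) − (-0.05)(-0.10)] = 0.1550
  C_22 = (1.00)(0.60) − (-0.05)(-0.20) = 0.5900
  C_23 = −[(1.00)(-0.10) − (-0.25)(-0.20)] = 0.1500
  C_31 = (-0.25)(-0.30) − (-0.05)(0.85) = 0.1175
  C_32 = −[(1.00)(-0.30) − (-0.05)(-0.35)] = 0.3175
  C_33 = (1.00)(0.85) − (-0.25)(-0.35) = 0.7625
det(I−A) = Σ_j (I−A)_1j·C_1j = (1.00)(0.4800) + (-0.25)(0.2700) + (-0.05)(0.2050) = 0.40225
adj(I−A) = Cᵀ =
  [ 0.4800   0.1550   0.1175]
  [ 0.2700   0.5900   0.3175]
  [ 0.2050   0.1500   0.7625]
(I − A)⁻¹ = adj(I−A) / det(I−A) ≈
  [   1.1933     0.3853     0.2921]
  [   0.6712     1.4667     0.7893]
  [   0.5096     0.3729     1.8956]
x = (I − A)⁻¹ d = adj(I−A)·d / det(I−A), with det(I−A) = 0.40225:
  x_1 = (0.4800·260 + 0.1550·50 + 0.1175·220) / 0.40225 = 158.40 / 0.40225 ≈ 393.78
  x_2 = (0.2700·260 + 0.5900·50 + 0.3175·220) / 0.40225 = 169.55 / 0.40225 ≈ 421.50
  x_3 = (0.2050·260 + 0.1500·50 + 0.7625·220) / 0.40225 = 228.55 / 0.40225 ≈ 568.18

x_1 = 393.78, x_2 = 421.50, x_3 = 568.18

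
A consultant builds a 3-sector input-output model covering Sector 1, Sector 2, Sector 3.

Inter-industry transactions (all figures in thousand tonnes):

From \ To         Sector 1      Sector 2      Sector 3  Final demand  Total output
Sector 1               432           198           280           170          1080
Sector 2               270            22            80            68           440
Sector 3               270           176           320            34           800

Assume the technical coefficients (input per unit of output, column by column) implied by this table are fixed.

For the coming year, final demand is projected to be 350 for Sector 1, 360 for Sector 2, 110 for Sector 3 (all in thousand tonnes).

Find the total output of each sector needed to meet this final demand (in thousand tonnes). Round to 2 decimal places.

x_1 = 3092.88, x_2 = 1449.54, x_3 = 2438.39

Technical coefficients a_ij = z_ij / X_j:
  a_11 = 432/1080 = 0.40, a_21 = 270/1080 = 0.25, a_31 = 270/1080 = 0.25
  a_12 = 198/440 = 0.45, a_22 = 22/440 = 0.05, a_32 = 176/440 = 0.40
  a_13 = 280/800 = 0.35, a_23 = 80/800 = 0.10, a_33 = 320/800 = 0.40
I − A =
  [   0.60    -0.45    -0.35]
  [  -0.25     0.95    -0.10]
  [  -0.25    -0.40     0.60]
Cofactors of I−A, C_ij = (−1)^(i+j)·(minor ij) (rows/columns in the sector order above):
  C_11 = (0.95)(0.60) − (-0.10)(-0.40) = 0.5300
  C_12 = −[(-0.25)(0.60) − (-0.10)(-0.25)] = 0.1750
  C_13 = (-0.25)(-0.40) − (0.95)(-0.25) = 0.3375
  C_21 = −[(-0.45)(0.60) − (-0.35)(-0.40)] = 0.4100
  C_22 = (0.60)(0.60) − (-0.35)(-0.25) = 0.2725
  C_23 = −[(0.60)(-0.40) − (-0.45)(-0.25)] = 0.3525
  C_31 = (-0.45)(-0.10) − (-0.35)(0.95) = 0.3775
  C_32 = −[(0.60)(-0.10) − (-0.35)(-0.25)] = 0.1475
  C_33 = (0.60)(0.95) − (-0.45)(-0.25) = 0.4575
det(I−A) = Σ_j (I−A)_1j·C_1j = (0.60)(0.5300) + (-0.45)(0.1750) + (-0.35)(0.3375) = 0.121125
adj(I−A) = Cᵀ =
  [ 0.5300   0.4100   0.3775]
  [ 0.1750   0.2725   0.1475]
  [ 0.3375   0.3525   0.4575]
(I − A)⁻¹ = adj(I−A) / det(I−A) ≈
  [   4.3756     3.3849     3.1166]
  [   1.4448     2.2497     1.2178]
  [   2.7864     2.9102     3.7771]
x = (I − A)⁻¹ d = adj(I−A)·d / det(I−A), with det(I−A) = 0.121125:
  x_1 = (0.5300·350 + 0.4100·360 + 0.3775·110) / 0.121125 = 374.625 / 0.121125 ≈ 3092.88
  x_2 = (0.1750·350 + 0.2725·360 + 0.1475·110) / 0.121125 = 175.575 / 0.121125 ≈ 1449.54
  x_3 = (0.3375·350 + 0.3525·360 + 0.4575·110) / 0.121125 = 295.35 / 0.121125 ≈ 2438.39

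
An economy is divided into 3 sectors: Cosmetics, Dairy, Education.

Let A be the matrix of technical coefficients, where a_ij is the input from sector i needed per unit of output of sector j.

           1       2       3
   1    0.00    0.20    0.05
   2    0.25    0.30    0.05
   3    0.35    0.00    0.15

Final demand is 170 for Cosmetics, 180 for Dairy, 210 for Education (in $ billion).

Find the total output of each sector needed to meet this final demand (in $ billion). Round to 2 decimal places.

I − A =
  [   1.00    -0.20    -0.05]
  [  -0.25     0.70    -0.05]
  [  -0.35     0.00     0.85]
Cofactors of I−A, C_ij = (−1)^(i+j)·(minor ij) (rows/columns in the sector order above):
  C_11 = (0.70)(0.85) − (-0.05)(0.00) = 0.5950
  C_12 = −[(-0.25)(0.85) − (-0.05)(-0.35)] = 0.2300
  C_13 = (-0.25)(0.00) − (0.70)(-0.35) = 0.2450
  C_21 = −[(-0.20)(0.85) − (-0.05)(0.00)] = 0.1700
  C_22 = (1.00)(0.85) − (-0.05)(-0.35) = 0.8325
  C_23 = −[(1.00)(0.00) − (-0.20)(-0.35)] = 0.0700
  C_31 = (-0.20)(-0.05) − (-0.05)(0.70) = 0.0450
  C_32 = −[(1.00)(-0.05) − (-0.05)(-0.25)] = 0.0625
  C_33 = (1.00)(0.70) − (-0.20)(-0.25) = 0.6500
det(I−A) = Σ_j (I−A)_1j·C_1j = (1.00)(0.5950) + (-0.20)(0.2300) + (-0.05)(0.2450) = 0.53675
adj(I−A) = Cᵀ =
  [ 0.5950   0.1700   0.0450]
  [ 0.2300   0.8325   0.0625]
  [ 0.2450   0.0700   0.6500]
(I − A)⁻¹ = adj(I−A) / det(I−A) ≈
  [   1.1085     0.3167     0.0838]
  [   0.4285     1.5510     0.1164]
  [   0.4565     0.1304     1.2110]
x = (I − A)⁻¹ d = adj(I−A)·d / det(I−A), with det(I−A) = 0.53675:
  x_1 = (0.5950·170 + 0.1700·180 + 0.0450·210) / 0.53675 = 141.20 / 0.53675 ≈ 263.06
  x_2 = (0.2300·170 + 0.8325·180 + 0.0625·210) / 0.53675 = 202.075 / 0.53675 ≈ 376.48
  x_3 = (0.2450·170 + 0.0700·180 + 0.6500·210) / 0.53675 = 190.75 / 0.53675 ≈ 355.38

x_1 = 263.06, x_2 = 376.48, x_3 = 355.38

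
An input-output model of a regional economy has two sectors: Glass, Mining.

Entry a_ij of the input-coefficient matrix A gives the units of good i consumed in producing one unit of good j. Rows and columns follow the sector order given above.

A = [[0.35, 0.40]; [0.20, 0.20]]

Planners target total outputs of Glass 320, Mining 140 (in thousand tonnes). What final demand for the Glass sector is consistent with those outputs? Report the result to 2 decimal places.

I − A =
  [   0.65    -0.40]
  [  -0.20     0.80]
d = (I − A) x:
  d_1 = (+0.65)·320 + (-0.40)·140 = 152.00
  d_2 = (-0.20)·320 + (+0.80)·140 = 48.00

d_1 = 152.00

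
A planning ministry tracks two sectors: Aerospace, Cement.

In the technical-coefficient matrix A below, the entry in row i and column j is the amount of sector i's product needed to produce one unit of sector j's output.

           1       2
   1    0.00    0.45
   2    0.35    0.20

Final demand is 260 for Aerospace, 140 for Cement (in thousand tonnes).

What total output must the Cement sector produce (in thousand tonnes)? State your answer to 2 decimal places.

I − A =
  [   1.00    -0.45]
  [  -0.35     0.80]
det(I−A) = (1.00)(0.80) − (-0.45)(-0.35) = 0.6425
adj(I−A) = [[0.80, 0.45], [0.35, 1.00]]
(I − A)⁻¹ = adj(I−A) / det(I−A) ≈
  [   1.2451     0.7004]
  [   0.5447     1.5564]
x = (I − A)⁻¹ d = adj(I−A)·d / det(I−A), with det(I−A) = 0.6425:
  x_1 = (0.80·260 + 0.45·140) / 0.6425 = 271.00 / 0.6425 ≈ 421.79
  x_2 = (0.35·260 + 1.00·140) / 0.6425 = 231.00 / 0.6425 ≈ 359.53

x_2 = 359.53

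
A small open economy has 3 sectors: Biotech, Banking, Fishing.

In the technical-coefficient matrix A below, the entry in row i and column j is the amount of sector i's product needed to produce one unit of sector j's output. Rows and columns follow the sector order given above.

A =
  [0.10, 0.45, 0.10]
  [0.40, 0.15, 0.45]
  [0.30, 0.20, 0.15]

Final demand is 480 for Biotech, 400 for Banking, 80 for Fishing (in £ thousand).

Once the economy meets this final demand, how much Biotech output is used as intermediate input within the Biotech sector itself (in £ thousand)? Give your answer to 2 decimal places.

z_11 = 151.43

I − A =
  [   0.90    -0.45    -0.10]
  [  -0.40     0.85    -0.45]
  [  -0.30    -0.20     0.85]
Cofactors of I−A, C_ij = (−1)^(i+j)·(minor ij) (rows/columns in the sector order above):
  C_11 = (0.85)(0.85) − (-0.45)(-0.20) = 0.6325
  C_12 = −[(-0.40)(0.85) − (-0.45)(-0.30)] = 0.4750
  C_13 = (-0.40)(-0.20) − (0.85)(-0.30) = 0.3350
  C_21 = −[(-0.45)(0.85) − (-0.10)(-0.20)] = 0.4025
  C_22 = (0.90)(0.85) − (-0.10)(-0.30) = 0.7350
  C_23 = −[(0.90)(-0.20) − (-0.45)(-0.30)] = 0.3150
  C_31 = (-0.45)(-0.45) − (-0.10)(0.85) = 0.2875
  C_32 = −[(0.90)(-0.45) − (-0.10)(-0.40)] = 0.4450
  C_33 = (0.90)(0.85) − (-0.45)(-0.40) = 0.5850
det(I−A) = Σ_j (I−A)_1j·C_1j = (0.90)(0.6325) + (-0.45)(0.4750) + (-0.10)(0.3350) = 0.3220
adj(I−A) = Cᵀ =
  [ 0.6325   0.4025   0.2875]
  [ 0.4750   0.7350   0.4450]
  [ 0.3350   0.3150   0.5850]
(I − A)⁻¹ = adj(I−A) / det(I−A) ≈
  [   1.9643     1.2500     0.8929]
  [   1.4752     2.2826     1.3820]
  [   1.0404     0.9783     1.8168]
First solve x = (I − A)⁻¹ d = adj(I−A)·d / det(I−A); in particular x_1 = (0.6325·480 + 0.4025·400 + 0.2875·80) / 0.3220 = 487.60 / 0.3220 ≈ 1514.2857.
Intermediate flow from 1 to 1: z_11 = a_11 · x_1 = 0.10 × 487.60 / 0.3220 = 48.76 / 0.3220 ≈ 151.43.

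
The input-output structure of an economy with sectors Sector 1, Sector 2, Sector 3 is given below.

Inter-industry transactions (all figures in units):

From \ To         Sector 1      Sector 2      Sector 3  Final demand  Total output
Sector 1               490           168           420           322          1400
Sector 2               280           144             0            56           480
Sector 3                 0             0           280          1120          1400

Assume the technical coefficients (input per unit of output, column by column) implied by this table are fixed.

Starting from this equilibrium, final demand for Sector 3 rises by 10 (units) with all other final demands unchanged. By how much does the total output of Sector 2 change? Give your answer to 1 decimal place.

Δx_2 = 1.9

Technical coefficients a_ij = z_ij / X_j:
  a_11 = 490/1400 = 0.35, a_21 = 280/1400 = 0.20, a_31 = 0/1400 = 0.00
  a_12 = 168/480 = 0.35, a_22 = 144/480 = 0.30, a_32 = 0/480 = 0.00
  a_13 = 420/1400 = 0.30, a_23 = 0/1400 = 0.00, a_33 = 280/1400 = 0.20
I − A =
  [   0.65    -0.35    -0.30]
  [  -0.20     0.70     0.00]
  [   0.00     0.00     0.80]
Cofactors of I−A, C_ij = (−1)^(i+j)·(minor ij) (rows/columns in the sector order above):
  C_11 = (0.70)(0.80) − (0.00)(0.00) = 0.5600
  C_12 = −[(-0.20)(0.80) − (0.00)(0.00)] = 0.1600
  C_13 = (-0.20)(0.00) − (0.70)(0.00) = 0.0000
  C_21 = −[(-0.35)(0.80) − (-0.30)(0.00)] = 0.2800
  C_22 = (0.65)(0.80) − (-0.30)(0.00) = 0.5200
  C_23 = −[(0.65)(0.00) − (-0.35)(0.00)] = 0.0000
  C_31 = (-0.35)(0.00) − (-0.30)(0.70) = 0.2100
  C_32 = −[(0.65)(0.00) − (-0.30)(-0.20)] = 0.0600
  C_33 = (0.65)(0.70) − (-0.35)(-0.20) = 0.3850
det(I−A) = Σ_j (I−A)_1j·C_1j = (0.65)(0.5600) + (-0.35)(0.1600) + (-0.30)(0.0000) = 0.3080
adj(I−A) = Cᵀ =
  [ 0.5600   0.2800   0.2100]
  [ 0.1600   0.5200   0.0600]
  [ 0.0000   0.0000   0.3850]
(I − A)⁻¹ = adj(I−A) / det(I−A) ≈
  [   1.8182     0.9091     0.6818]
  [   0.5195     1.6883     0.1948]
  [   0.0000     0.0000     1.2500]
Δx = (I − A)⁻¹ Δd with Δd having +10 in the Sector 3 component and 0 elsewhere.
So Δx_2 = L_23 · (+10), where L_23 = adj(I−A)_23 / det(I−A) = 0.0600 / 0.3080.
Δx_2 = 0.0600 × (+10) / 0.3080 = 0.60 / 0.3080 ≈ 1.9.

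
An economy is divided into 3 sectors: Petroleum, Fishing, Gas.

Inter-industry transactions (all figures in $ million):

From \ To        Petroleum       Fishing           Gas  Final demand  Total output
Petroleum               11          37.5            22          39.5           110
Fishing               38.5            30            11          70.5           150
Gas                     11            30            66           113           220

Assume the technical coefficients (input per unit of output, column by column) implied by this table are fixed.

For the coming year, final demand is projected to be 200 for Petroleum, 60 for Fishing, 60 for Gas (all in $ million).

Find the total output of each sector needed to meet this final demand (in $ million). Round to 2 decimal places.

Technical coefficients a_ij = z_ij / X_j:
  a_11 = 11/110 = 0.10, a_21 = 38.5/110 = 0.35, a_31 = 11/110 = 0.10
  a_12 = 37.5/150 = 0.25, a_22 = 30/150 = 0.20, a_32 = 30/150 = 0.20
  a_13 = 22/220 = 0.10, a_23 = 11/220 = 0.05, a_33 = 66/220 = 0.30
I − A =
  [   0.90    -0.25    -0.10]
  [  -0.35     0.80    -0.05]
  [  -0.10    -0.20     0.70]
Cofactors of I−A, C_ij = (−1)^(i+j)·(minor ij) (rows/columns in the sector order above):
  C_11 = (0.80)(0.70) − (-0.05)(-0.20) = 0.5500
  C_12 = −[(-0.35)(0.70) − (-0.05)(-0.10)] = 0.2500
  C_13 = (-0.35)(-0.20) − (0.80)(-0.10) = 0.1500
  C_21 = −[(-0.25)(0.70) − (-0.10)(-0.20)] = 0.1950
  C_22 = (0.90)(0.70) − (-0.10)(-0.10) = 0.6200
  C_23 = −[(0.90)(-0.20) − (-0.25)(-0.10)] = 0.2050
  C_31 = (-0.25)(-0.05) − (-0.10)(0.80) = 0.0925
  C_32 = −[(0.90)(-0.05) − (-0.10)(-0.35)] = 0.0800
  C_33 = (0.90)(0.80) − (-0.25)(-0.35) = 0.6325
det(I−A) = Σ_j (I−A)_1j·C_1j = (0.90)(0.5500) + (-0.25)(0.2500) + (-0.10)(0.1500) = 0.4175
adj(I−A) = Cᵀ =
  [ 0.5500   0.1950   0.0925]
  [ 0.2500   0.6200   0.0800]
  [ 0.1500   0.2050   0.6325]
(I − A)⁻¹ = adj(I−A) / det(I−A) ≈
  [   1.3174     0.4671     0.2216]
  [   0.5988     1.4850     0.1916]
  [   0.3593     0.4910     1.5150]
x = (I − A)⁻¹ d = adj(I−A)·d / det(I−A), with det(I−A) = 0.4175:
  x_1 = (0.5500·200 + 0.1950·60 + 0.0925·60) / 0.4175 = 127.25 / 0.4175 ≈ 304.79
  x_2 = (0.2500·200 + 0.6200·60 + 0.0800·60) / 0.4175 = 92.00 / 0.4175 ≈ 220.36
  x_3 = (0.1500·200 + 0.2050·60 + 0.6325·60) / 0.4175 = 80.25 / 0.4175 ≈ 192.22

x_1 = 304.79, x_2 = 220.36, x_3 = 192.22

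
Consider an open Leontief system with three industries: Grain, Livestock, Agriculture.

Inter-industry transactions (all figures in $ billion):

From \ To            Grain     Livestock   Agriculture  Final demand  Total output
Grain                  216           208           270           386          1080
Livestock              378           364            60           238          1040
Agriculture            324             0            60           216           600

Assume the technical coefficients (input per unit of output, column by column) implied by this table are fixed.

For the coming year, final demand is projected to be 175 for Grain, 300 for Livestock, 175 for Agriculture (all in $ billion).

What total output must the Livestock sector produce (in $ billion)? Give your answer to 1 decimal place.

Technical coefficients a_ij = z_ij / X_j:
  a_11 = 216/1080 = 0.20, a_21 = 378/1080 = 0.35, a_31 = 324/1080 = 0.30
  a_12 = 208/1040 = 0.20, a_22 = 364/1040 = 0.35, a_32 = 0/1040 = 0.00
  a_13 = 270/600 = 0.45, a_23 = 60/600 = 0.10, a_33 = 60/600 = 0.10
I − A =
  [   0.80    -0.20    -0.45]
  [  -0.35     0.65    -0.10]
  [  -0.30     0.00     0.90]
Cofactors of I−A, C_ij = (−1)^(i+j)·(minor ij) (rows/columns in the sector order above):
  C_11 = (0.65)(0.90) − (-0.10)(0.00) = 0.5850
  C_12 = −[(-0.35)(0.90) − (-0.10)(-0.30)] = 0.3450
  C_13 = (-0.35)(0.00) − (0.65)(-0.30) = 0.1950
  C_21 = −[(-0.20)(0.90) − (-0.45)(0.00)] = 0.1800
  C_22 = (0.80)(0.90) − (-0.45)(-0.30) = 0.5850
  C_23 = −[(0.80)(0.00) − (-0.20)(-0.30)] = 0.0600
  C_31 = (-0.20)(-0.10) − (-0.45)(0.65) = 0.3125
  C_32 = −[(0.80)(-0.10) − (-0.45)(-0.35)] = 0.2375
  C_33 = (0.80)(0.65) − (-0.20)(-0.35) = 0.4500
det(I−A) = Σ_j (I−A)_1j·C_1j = (0.80)(0.5850) + (-0.20)(0.3450) + (-0.45)(0.1950) = 0.31125
adj(I−A) = Cᵀ =
  [ 0.5850   0.1800   0.3125]
  [ 0.3450   0.5850   0.2375]
  [ 0.1950   0.0600   0.4500]
(I − A)⁻¹ = adj(I−A) / det(I−A) ≈
  [   1.8795     0.5783     1.0040]
  [   1.1084     1.8795     0.7631]
  [   0.6265     0.1928     1.4458]
x = (I − A)⁻¹ d = adj(I−A)·d / det(I−A), with det(I−A) = 0.31125:
  x_1 = (0.5850·175 + 0.1800·300 + 0.3125·175) / 0.31125 = 211.0625 / 0.31125 ≈ 678.1
  x_2 = (0.3450·175 + 0.5850·300 + 0.2375·175) / 0.31125 = 277.4375 / 0.31125 ≈ 891.4
  x_3 = (0.1950·175 + 0.0600·300 + 0.4500·175) / 0.31125 = 130.875 / 0.31125 ≈ 420.5

x_2 = 891.4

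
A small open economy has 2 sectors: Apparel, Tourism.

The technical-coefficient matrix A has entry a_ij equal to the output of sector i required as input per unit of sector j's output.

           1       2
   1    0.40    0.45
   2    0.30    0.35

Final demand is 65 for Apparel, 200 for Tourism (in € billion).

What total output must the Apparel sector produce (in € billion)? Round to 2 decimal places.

I − A =
  [   0.60    -0.45]
  [  -0.30     0.65]
det(I−A) = (0.60)(0.65) − (-0.45)(-0.30) = 0.2550
adj(I−A) = [[0.65, 0.45], [0.30, 0.60]]
(I − A)⁻¹ = adj(I−A) / det(I−A) ≈
  [   2.5490     1.7647]
  [   1.1765     2.3529]
x = (I − A)⁻¹ d = adj(I−A)·d / det(I−A), with det(I−A) = 0.2550:
  x_1 = (0.65·65 + 0.45·200) / 0.2550 = 132.25 / 0.2550 ≈ 518.63
  x_2 = (0.30·65 + 0.60·200) / 0.2550 = 139.50 / 0.2550 ≈ 547.06

x_1 = 518.63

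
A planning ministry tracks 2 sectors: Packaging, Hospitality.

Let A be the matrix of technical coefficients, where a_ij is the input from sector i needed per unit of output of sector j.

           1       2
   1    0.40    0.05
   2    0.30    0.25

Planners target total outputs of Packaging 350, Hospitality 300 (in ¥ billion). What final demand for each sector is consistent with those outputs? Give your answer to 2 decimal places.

d_1 = 195.00, d_2 = 120.00

I − A =
  [   0.60    -0.05]
  [  -0.30     0.75]
d = (I − A) x:
  d_1 = (+0.60)·350 + (-0.05)·300 = 195.00
  d_2 = (-0.30)·350 + (+0.75)·300 = 120.00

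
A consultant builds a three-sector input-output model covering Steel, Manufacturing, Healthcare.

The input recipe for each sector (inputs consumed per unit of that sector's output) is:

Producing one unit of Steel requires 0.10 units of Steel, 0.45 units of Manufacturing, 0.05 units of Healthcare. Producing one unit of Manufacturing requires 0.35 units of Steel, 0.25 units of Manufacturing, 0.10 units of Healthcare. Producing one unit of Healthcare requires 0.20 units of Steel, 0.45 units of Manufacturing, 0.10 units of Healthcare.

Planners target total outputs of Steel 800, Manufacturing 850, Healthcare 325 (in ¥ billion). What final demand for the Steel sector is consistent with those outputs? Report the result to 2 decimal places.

d_S = 357.50

I − A =
  [   0.90    -0.35    -0.20]
  [  -0.45     0.75    -0.45]
  [  -0.05    -0.10     0.90]
d = (I − A) x:
  d_S = (+0.90)·800 + (-0.35)·850 + (-0.20)·325 = 357.50
  d_M = (-0.45)·800 + (+0.75)·850 + (-0.45)·325 = 131.25
  d_H = (-0.05)·800 + (-0.10)·850 + (+0.90)·325 = 167.50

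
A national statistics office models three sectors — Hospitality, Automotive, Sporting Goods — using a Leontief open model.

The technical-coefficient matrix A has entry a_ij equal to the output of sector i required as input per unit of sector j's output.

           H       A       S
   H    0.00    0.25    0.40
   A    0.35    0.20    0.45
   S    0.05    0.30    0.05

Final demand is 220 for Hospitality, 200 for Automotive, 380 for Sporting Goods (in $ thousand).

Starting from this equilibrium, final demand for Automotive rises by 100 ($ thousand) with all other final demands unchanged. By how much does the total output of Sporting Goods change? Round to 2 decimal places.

Δx_S = 65.34

I − A =
  [   1.00    -0.25    -0.40]
  [  -0.35     0.80    -0.45]
  [  -0.05    -0.30     0.95]
Cofactors of I−A, C_ij = (−1)^(i+j)·(minor ij) (rows/columns in the sector order above):
  C_11 = (0.80)(0.95) − (-0.45)(-0.30) = 0.6250
  C_12 = −[(-0.35)(0.95) − (-0.45)(-0.05)] = 0.3550
  C_13 = (-0.35)(-0.30) − (0.80)(-0.05) = 0.1450
  C_21 = −[(-0.25)(0.95) − (-0.40)(-0.30)] = 0.3575
  C_22 = (1.00)(0.95) − (-0.40)(-0.05) = 0.9300
  C_23 = −[(1.00)(-0.30) − (-0.25)(-0.05)] = 0.3125
  C_31 = (-0.25)(-0.45) − (-0.40)(0.80) = 0.4325
  C_32 = −[(1.00)(-0.45) − (-0.40)(-0.35)] = 0.5900
  C_33 = (1.00)(0.80) − (-0.25)(-0.35) = 0.7125
det(I−A) = Σ_j (I−A)_1j·C_1j = (1.00)(0.6250) + (-0.25)(0.3550) + (-0.40)(0.1450) = 0.47825
adj(I−A) = Cᵀ =
  [ 0.6250   0.3575   0.4325]
  [ 0.3550   0.9300   0.5900]
  [ 0.1450   0.3125   0.7125]
(I − A)⁻¹ = adj(I−A) / det(I−A) ≈
  [   1.3068     0.7475     0.9043]
  [   0.7423     1.9446     1.2337]
  [   0.3032     0.6534     1.4898]
Δx = (I − A)⁻¹ Δd with Δd having +100 in the Automotive component and 0 elsewhere.
So Δx_S = L_SA · (+100), where L_SA = adj(I−A)_SA / det(I−A) = 0.3125 / 0.47825.
Δx_S = 0.3125 × (+100) / 0.47825 = 31.25 / 0.47825 ≈ 65.34.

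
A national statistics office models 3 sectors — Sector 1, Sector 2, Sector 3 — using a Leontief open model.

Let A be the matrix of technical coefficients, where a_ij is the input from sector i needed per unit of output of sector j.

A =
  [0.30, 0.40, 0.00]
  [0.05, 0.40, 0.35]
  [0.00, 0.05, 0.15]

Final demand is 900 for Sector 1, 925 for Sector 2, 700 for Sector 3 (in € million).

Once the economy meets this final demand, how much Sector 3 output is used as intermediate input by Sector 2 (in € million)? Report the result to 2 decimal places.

z_32 = 115.96

I − A =
  [   0.70    -0.40     0.00]
  [  -0.05     0.60    -0.35]
  [   0.00    -0.05     0.85]
Cofactors of I−A, C_ij = (−1)^(i+j)·(minor ij) (rows/columns in the sector order above):
  C_11 = (0.60)(0.85) − (-0.35)(-0.05) = 0.4925
  C_12 = −[(-0.05)(0.85) − (-0.35)(0.00)] = 0.0425
  C_13 = (-0.05)(-0.05) − (0.60)(0.00) = 0.0025
  C_21 = −[(-0.40)(0.85) − (0.00)(-0.05)] = 0.3400
  C_22 = (0.70)(0.85) − (0.00)(0.00) = 0.5950
  C_23 = −[(0.70)(-0.05) − (-0.40)(0.00)] = 0.0350
  C_31 = (-0.40)(-0.35) − (0.00)(0.60) = 0.1400
  C_32 = −[(0.70)(-0.35) − (0.00)(-0.05)] = 0.2450
  C_33 = (0.70)(0.60) − (-0.40)(-0.05) = 0.4000
det(I−A) = Σ_j (I−A)_1j·C_1j = (0.70)(0.4925) + (-0.40)(0.0425) + (0.00)(0.0025) = 0.32775
adj(I−A) = Cᵀ =
  [ 0.4925   0.3400   0.1400]
  [ 0.0425   0.5950   0.2450]
  [ 0.0025   0.0350   0.4000]
(I − A)⁻¹ = adj(I−A) / det(I−A) ≈
  [   1.5027     1.0374     0.4272]
  [   0.1297     1.8154     0.7475]
  [   0.0076     0.1068     1.2204]
First solve x = (I − A)⁻¹ d = adj(I−A)·d / det(I−A); in particular x_2 = (0.0425·900 + 0.5950·925 + 0.2450·700) / 0.32775 = 760.125 / 0.32775 ≈ 2319.2220.
Intermediate flow from 3 to 2: z_32 = a_32 · x_2 = 0.05 × 760.125 / 0.32775 = 38.00625 / 0.32775 ≈ 115.96.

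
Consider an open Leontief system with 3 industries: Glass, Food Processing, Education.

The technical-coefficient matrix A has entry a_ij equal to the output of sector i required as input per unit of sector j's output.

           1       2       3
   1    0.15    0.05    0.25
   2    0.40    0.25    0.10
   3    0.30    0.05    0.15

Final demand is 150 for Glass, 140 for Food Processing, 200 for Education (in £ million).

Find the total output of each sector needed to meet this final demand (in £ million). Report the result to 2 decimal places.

x_1 = 308.11, x_2 = 400.00, x_3 = 367.57

I − A =
  [   0.85    -0.05    -0.25]
  [  -0.40     0.75    -0.10]
  [  -0.30    -0.05     0.85]
Cofactors of I−A, C_ij = (−1)^(i+j)·(minor ij) (rows/columns in the sector order above):
  C_11 = (0.75)(0.85) − (-0.10)(-0.05) = 0.6325
  C_12 = −[(-0.40)(0.85) − (-0.10)(-0.30)] = 0.3700
  C_13 = (-0.40)(-0.05) − (0.75)(-0.30) = 0.2450
  C_21 = −[(-0.05)(0.85) − (-0.25)(-0.05)] = 0.0550
  C_22 = (0.85)(0.85) − (-0.25)(-0.30) = 0.6475
  C_23 = −[(0.85)(-0.05) − (-0.05)(-0.30)] = 0.0575
  C_31 = (-0.05)(-0.10) − (-0.25)(0.75) = 0.1925
  C_32 = −[(0.85)(-0.10) − (-0.25)(-0.40)] = 0.1850
  C_33 = (0.85)(0.75) − (-0.05)(-0.40) = 0.6175
det(I−A) = Σ_j (I−A)_1j·C_1j = (0.85)(0.6325) + (-0.05)(0.3700) + (-0.25)(0.2450) = 0.457875
adj(I−A) = Cᵀ =
  [ 0.6325   0.0550   0.1925]
  [ 0.3700   0.6475   0.1850]
  [ 0.2450   0.0575   0.6175]
(I − A)⁻¹ = adj(I−A) / det(I−A) ≈
  [   1.3814     0.1201     0.4204]
  [   0.8081     1.4141     0.4040]
  [   0.5351     0.1256     1.3486]
x = (I − A)⁻¹ d = adj(I−A)·d / det(I−A), with det(I−A) = 0.457875:
  x_1 = (0.6325·150 + 0.0550·140 + 0.1925·200) / 0.457875 = 141.075 / 0.457875 ≈ 308.11
  x_2 = (0.3700·150 + 0.6475·140 + 0.1850·200) / 0.457875 = 183.15 / 0.457875 = 400.00
  x_3 = (0.2450·150 + 0.0575·140 + 0.6175·200) / 0.457875 = 168.30 / 0.457875 ≈ 367.57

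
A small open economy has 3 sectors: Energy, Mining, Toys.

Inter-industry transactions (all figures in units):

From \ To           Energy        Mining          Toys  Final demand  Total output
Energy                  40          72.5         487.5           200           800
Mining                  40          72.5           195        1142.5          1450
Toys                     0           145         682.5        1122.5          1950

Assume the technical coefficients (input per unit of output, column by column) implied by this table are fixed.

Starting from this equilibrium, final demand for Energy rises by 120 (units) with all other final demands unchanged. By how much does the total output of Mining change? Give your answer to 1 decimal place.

Technical coefficients a_ij = z_ij / X_j:
  a_EE = 40/800 = 0.05, a_ME = 40/800 = 0.05, a_TE = 0/800 = 0.00
  a_EM = 72.5/1450 = 0.05, a_MM = 72.5/1450 = 0.05, a_TM = 145/1450 = 0.10
  a_ET = 487.5/1950 = 0.25, a_MT = 195/1950 = 0.10, a_TT = 682.5/1950 = 0.35
I − A =
  [   0.95    -0.05    -0.25]
  [  -0.05     0.95    -0.10]
  [   0.00    -0.10     0.65]
Cofactors of I−A, C_ij = (−1)^(i+j)·(minor ij) (rows/columns in the sector order above):
  C_11 = (0.95)(0.65) − (-0.10)(-0.10) = 0.6075
  C_12 = −[(-0.05)(0.65) − (-0.10)(0.00)] = 0.0325
  C_13 = (-0.05)(-0.10) − (0.95)(0.00) = 0.0050
  C_21 = −[(-0.05)(0.65) − (-0.25)(-0.10)] = 0.0575
  C_22 = (0.95)(0.65) − (-0.25)(0.00) = 0.6175
  C_23 = −[(0.95)(-0.10) − (-0.05)(0.00)] = 0.0950
  C_31 = (-0.05)(-0.10) − (-0.25)(0.95) = 0.2425
  C_32 = −[(0.95)(-0.10) − (-0.25)(-0.05)] = 0.1075
  C_33 = (0.95)(0.95) − (-0.05)(-0.05) = 0.9000
det(I−A) = Σ_j (I−A)_1j·C_1j = (0.95)(0.6075) + (-0.05)(0.0325) + (-0.25)(0.0050) = 0.57425
adj(I−A) = Cᵀ =
  [ 0.6075   0.0575   0.2425]
  [ 0.0325   0.6175   0.1075]
  [ 0.0050   0.0950   0.9000]
(I − A)⁻¹ = adj(I−A) / det(I−A) ≈
  [   1.0579     0.1001     0.4223]
  [   0.0566     1.0753     0.1872]
  [   0.0087     0.1654     1.5673]
Δx = (I − A)⁻¹ Δd with Δd having +120 in the Energy component and 0 elsewhere.
So Δx_M = L_ME · (+120), where L_ME = adj(I−A)_ME / det(I−A) = 0.0325 / 0.57425.
Δx_M = 0.0325 × (+120) / 0.57425 = 3.90 / 0.57425 ≈ 6.8.

Δx_M = 6.8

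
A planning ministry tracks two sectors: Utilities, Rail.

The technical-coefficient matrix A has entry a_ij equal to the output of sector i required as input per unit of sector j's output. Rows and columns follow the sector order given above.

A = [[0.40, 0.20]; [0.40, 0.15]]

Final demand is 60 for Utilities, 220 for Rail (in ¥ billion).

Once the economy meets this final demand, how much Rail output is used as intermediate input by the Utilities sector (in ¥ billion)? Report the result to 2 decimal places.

z_21 = 88.37

I − A =
  [   0.60    -0.20]
  [  -0.40     0.85]
det(I−A) = (0.60)(0.85) − (-0.20)(-0.40) = 0.4300
adj(I−A) = [[0.85, 0.20], [0.40, 0.60]]
(I − A)⁻¹ = adj(I−A) / det(I−A) ≈
  [   1.9767     0.4651]
  [   0.9302     1.3953]
First solve x = (I − A)⁻¹ d = adj(I−A)·d / det(I−A); in particular x_1 = (0.85·60 + 0.20·220) / 0.4300 = 95.00 / 0.4300 ≈ 220.9302.
Intermediate flow from 2 to 1: z_21 = a_21 · x_1 = 0.40 × 95.00 / 0.4300 = 38.00 / 0.4300 ≈ 88.37.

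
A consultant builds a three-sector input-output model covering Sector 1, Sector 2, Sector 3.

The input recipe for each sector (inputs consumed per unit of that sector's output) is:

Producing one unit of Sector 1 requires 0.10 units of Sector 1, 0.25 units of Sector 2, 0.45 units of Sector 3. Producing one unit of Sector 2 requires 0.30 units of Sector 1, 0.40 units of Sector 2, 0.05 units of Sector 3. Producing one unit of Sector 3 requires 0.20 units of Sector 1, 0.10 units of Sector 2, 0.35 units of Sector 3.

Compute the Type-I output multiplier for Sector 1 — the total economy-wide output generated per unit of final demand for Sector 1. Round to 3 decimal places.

I − A =
  [   0.90    -0.30    -0.20]
  [  -0.25     0.60    -0.10]
  [  -0.45    -0.05     0.65]
Cofactors of I−A, C_ij = (−1)^(i+j)·(minor ij) (rows/columns in the sector order above):
  C_11 = (0.60)(0.65) − (-0.10)(-0.05) = 0.3850
  C_12 = −[(-0.25)(0.65) − (-0.10)(-0.45)] = 0.2075
  C_13 = (-0.25)(-0.05) − (0.60)(-0.45) = 0.2825
  C_21 = −[(-0.30)(0.65) − (-0.20)(-0.05)] = 0.2050
  C_22 = (0.90)(0.65) − (-0.20)(-0.45) = 0.4950
  C_23 = −[(0.90)(-0.05) − (-0.30)(-0.45)] = 0.1800
  C_31 = (-0.30)(-0.10) − (-0.20)(0.60) = 0.1500
  C_32 = −[(0.90)(-0.10) − (-0.20)(-0.25)] = 0.1400
  C_33 = (0.90)(0.60) − (-0.30)(-0.25) = 0.4650
det(I−A) = Σ_j (I−A)_1j·C_1j = (0.90)(0.3850) + (-0.30)(0.2075) + (-0.20)(0.2825) = 0.22775
adj(I−A) = Cᵀ =
  [ 0.3850   0.2050   0.1500]
  [ 0.2075   0.4950   0.1400]
  [ 0.2825   0.1800   0.4650]
(I − A)⁻¹ = adj(I−A) / det(I−A) ≈
  [   1.6905     0.9001     0.6586]
  [   0.9111     2.1734     0.6147]
  [   1.2404     0.7903     2.0417]
The output multiplier for sector j is the column-j sum of the Leontief inverse (I − A)⁻¹ = adj(I−A) / det(I−A).
Column 1 of adj(I−A): (0.3850, 0.2075, 0.2825); det(I−A) = 0.22775.
m_1 = (0.3850 + 0.2075 + 0.2825) / 0.22775 = 0.875 / 0.22775 ≈ 3.842.

m_1 = 3.842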